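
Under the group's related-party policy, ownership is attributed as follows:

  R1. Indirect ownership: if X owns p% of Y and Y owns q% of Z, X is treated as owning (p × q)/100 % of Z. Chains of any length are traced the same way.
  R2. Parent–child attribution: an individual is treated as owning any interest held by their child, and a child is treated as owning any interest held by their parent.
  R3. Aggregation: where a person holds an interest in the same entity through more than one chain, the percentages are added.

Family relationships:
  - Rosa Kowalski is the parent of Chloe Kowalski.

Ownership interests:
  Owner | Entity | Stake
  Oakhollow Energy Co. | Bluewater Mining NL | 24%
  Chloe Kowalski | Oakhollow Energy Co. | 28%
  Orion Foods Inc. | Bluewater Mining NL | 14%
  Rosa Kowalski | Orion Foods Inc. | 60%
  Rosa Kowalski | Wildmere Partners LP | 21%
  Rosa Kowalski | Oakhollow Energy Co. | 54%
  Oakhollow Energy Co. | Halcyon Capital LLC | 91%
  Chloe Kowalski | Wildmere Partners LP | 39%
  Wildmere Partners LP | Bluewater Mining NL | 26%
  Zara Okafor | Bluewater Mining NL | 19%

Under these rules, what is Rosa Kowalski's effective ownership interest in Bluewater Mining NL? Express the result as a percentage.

43.68%

By parent–child attribution (R2), Rosa Kowalski is treated as also owning Chloe Kowalski's interest in Wildmere Partners LP, giving 21% + 39% = 60%.
By parent–child attribution (R2), Rosa Kowalski is treated as also owning Chloe Kowalski's interest in Oakhollow Energy Co, giving 54% + 28% = 82%.
Chain via Wildmere Partners LP (R1): 60% × 26% = 15.6% of Bluewater Mining NL.
Chain via Orion Foods Inc. (R1): 60% × 14% = 8.4% of Bluewater Mining NL.
Chain via Oakhollow Energy Co. (R1): 82% × 24% = 19.68% of Bluewater Mining NL.
Aggregating (R3): 15.6% + 8.4% + 19.68% = 43.68%.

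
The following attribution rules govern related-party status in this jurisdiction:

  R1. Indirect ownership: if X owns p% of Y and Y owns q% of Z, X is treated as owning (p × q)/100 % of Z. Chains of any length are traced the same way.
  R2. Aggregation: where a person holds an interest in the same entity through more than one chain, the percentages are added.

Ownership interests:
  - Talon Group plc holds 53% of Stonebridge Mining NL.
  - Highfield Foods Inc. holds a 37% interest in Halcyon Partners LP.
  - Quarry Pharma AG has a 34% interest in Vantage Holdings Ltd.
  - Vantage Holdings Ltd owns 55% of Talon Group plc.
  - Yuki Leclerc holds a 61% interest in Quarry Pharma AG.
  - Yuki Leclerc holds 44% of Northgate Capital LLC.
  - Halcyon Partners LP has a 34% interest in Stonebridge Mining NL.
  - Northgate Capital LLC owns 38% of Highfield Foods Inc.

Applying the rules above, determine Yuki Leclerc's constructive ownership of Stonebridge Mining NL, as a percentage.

8.149086%

Chain via Northgate Capital LLC → Highfield Foods Inc. → Halcyon Partners LP (R1): 44% × 38% × 37% × 34% = 2.103376% of Stonebridge Mining NL.
Chain via Quarry Pharma AG → Vantage Holdings Ltd → Talon Group plc (R1): 61% × 34% × 55% × 53% = 6.04571% of Stonebridge Mining NL.
Aggregating (R2): 2.103376% + 6.04571% = 8.149086%.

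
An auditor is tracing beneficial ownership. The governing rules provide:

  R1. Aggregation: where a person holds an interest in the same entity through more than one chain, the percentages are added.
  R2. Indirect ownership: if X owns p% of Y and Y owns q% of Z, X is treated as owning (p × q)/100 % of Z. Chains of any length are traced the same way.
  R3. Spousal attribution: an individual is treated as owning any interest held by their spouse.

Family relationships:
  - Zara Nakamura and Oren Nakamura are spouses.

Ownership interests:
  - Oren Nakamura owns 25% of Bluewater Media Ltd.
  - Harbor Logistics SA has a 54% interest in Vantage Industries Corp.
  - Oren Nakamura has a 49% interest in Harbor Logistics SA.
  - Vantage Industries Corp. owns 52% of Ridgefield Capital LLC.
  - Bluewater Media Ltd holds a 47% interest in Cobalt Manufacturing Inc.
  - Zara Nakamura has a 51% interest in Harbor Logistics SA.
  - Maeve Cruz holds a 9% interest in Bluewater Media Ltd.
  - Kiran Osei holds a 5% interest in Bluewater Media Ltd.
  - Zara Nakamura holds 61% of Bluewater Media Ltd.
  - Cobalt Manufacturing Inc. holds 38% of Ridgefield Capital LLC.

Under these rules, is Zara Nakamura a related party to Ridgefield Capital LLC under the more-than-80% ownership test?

By spousal attribution (R3), Zara Nakamura is treated as also owning Oren Nakamura's interest in Harbor Logistics SA, giving 51% + 49% = 100%.
By spousal attribution (R3), Zara Nakamura is treated as also owning Oren Nakamura's interest in Bluewater Media Ltd, giving 61% + 25% = 86%.
Chain via Harbor Logistics SA → Vantage Industries Corp. (R2): 100% × 54% × 52% = 28.08% of Ridgefield Capital LLC.
Chain via Bluewater Media Ltd → Cobalt Manufacturing Inc. (R2): 86% × 47% × 38% = 15.3596% of Ridgefield Capital LLC.
Aggregating (R1): 28.08% + 15.3596% = 43.4396%.
43.4396% does not exceed the 80% threshold, so Zara is not a related party to Ridgefield Capital LLC.

No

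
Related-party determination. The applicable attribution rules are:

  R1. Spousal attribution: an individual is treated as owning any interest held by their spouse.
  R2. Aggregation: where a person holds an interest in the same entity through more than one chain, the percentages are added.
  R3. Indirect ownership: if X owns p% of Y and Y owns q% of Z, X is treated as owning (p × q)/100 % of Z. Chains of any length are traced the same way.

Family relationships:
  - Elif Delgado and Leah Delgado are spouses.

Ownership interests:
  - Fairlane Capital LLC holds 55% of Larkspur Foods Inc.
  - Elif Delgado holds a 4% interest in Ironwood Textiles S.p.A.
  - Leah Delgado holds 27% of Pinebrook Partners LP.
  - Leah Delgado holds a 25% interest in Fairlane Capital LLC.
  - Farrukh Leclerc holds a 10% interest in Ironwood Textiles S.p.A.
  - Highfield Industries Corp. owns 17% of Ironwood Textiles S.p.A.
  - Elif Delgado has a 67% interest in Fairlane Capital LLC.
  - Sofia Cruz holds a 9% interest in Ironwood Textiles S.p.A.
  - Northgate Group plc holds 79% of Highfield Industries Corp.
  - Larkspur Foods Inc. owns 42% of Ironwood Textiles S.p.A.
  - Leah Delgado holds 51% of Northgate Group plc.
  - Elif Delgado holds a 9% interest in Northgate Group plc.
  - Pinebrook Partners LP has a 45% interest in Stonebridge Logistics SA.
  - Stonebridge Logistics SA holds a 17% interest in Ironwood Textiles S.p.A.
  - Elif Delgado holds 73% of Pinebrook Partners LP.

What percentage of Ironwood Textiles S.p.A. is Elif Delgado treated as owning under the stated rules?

40.96%

By spousal attribution (R1), Elif Delgado is treated as also owning Leah Delgado's interest in Fairlane Capital LLC, giving 67% + 25% = 92%.
By spousal attribution (R1), Elif Delgado is treated as also owning Leah Delgado's interest in Pinebrook Partners LP, giving 73% + 27% = 100%.
By spousal attribution (R1), Elif Delgado is treated as also owning Leah Delgado's interest in Northgate Group plc, giving 9% + 51% = 60%.
Chain via Fairlane Capital LLC → Larkspur Foods Inc. (R3): 92% × 55% × 42% = 21.252% of Ironwood Textiles S.p.A.
Chain via Pinebrook Partners LP → Stonebridge Logistics SA (R3): 100% × 45% × 17% = 7.65% of Ironwood Textiles S.p.A.
Chain via Northgate Group plc → Highfield Industries Corp. (R3): 60% × 79% × 17% = 8.058% of Ironwood Textiles S.p.A.
Direct interest in Ironwood Textiles S.p.A: 4%.
Aggregating (R2): 21.252% + 7.65% + 8.058% + 4% = 40.96%.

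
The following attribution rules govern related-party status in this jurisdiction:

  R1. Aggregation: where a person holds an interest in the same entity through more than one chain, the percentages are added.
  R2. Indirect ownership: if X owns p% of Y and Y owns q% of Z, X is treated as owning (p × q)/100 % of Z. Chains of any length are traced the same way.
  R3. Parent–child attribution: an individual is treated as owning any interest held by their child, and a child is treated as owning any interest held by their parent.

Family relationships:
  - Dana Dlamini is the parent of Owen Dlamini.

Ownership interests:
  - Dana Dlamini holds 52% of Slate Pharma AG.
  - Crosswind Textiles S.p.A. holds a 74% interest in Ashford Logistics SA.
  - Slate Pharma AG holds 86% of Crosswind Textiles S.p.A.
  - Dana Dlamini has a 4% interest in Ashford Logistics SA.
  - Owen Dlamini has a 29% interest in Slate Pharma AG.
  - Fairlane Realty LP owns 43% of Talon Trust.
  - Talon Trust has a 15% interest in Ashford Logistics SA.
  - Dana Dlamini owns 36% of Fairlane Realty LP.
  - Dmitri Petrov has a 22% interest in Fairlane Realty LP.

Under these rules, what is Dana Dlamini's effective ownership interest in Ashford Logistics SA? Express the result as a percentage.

By parent–child attribution (R3), Dana Dlamini is treated as also owning Owen Dlamini's interest in Slate Pharma AG, giving 52% + 29% = 81%.
Chain via Slate Pharma AG → Crosswind Textiles S.p.A. (R2): 81% × 86% × 74% = 51.5484% of Ashford Logistics SA.
Chain via Fairlane Realty LP → Talon Trust (R2): 36% × 43% × 15% = 2.322% of Ashford Logistics SA.
Direct interest in Ashford Logistics SA: 4%.
Aggregating (R1): 51.5484% + 2.322% + 4% = 57.8704%.

57.8704%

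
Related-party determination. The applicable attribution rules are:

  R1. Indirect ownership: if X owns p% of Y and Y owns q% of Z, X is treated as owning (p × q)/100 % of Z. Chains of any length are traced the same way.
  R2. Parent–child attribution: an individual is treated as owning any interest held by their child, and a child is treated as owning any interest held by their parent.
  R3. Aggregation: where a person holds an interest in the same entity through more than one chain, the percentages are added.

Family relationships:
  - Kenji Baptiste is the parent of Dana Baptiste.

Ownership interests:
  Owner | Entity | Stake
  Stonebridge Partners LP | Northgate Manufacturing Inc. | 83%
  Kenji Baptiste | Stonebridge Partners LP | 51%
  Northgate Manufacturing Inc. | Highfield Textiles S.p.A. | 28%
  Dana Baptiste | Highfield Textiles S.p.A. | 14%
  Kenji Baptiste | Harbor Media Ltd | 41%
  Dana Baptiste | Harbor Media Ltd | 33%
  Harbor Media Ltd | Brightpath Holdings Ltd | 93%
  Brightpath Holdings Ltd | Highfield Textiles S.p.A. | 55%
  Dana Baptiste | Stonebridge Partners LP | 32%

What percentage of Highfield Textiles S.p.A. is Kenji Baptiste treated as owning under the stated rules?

71.1402%

By parent–child attribution (R2), Kenji Baptiste is treated as also owning Dana Baptiste's interest in Harbor Media Ltd, giving 41% + 33% = 74%.
By parent–child attribution (R2), Kenji Baptiste is treated as also owning Dana Baptiste's interest in Stonebridge Partners LP, giving 51% + 32% = 83%.
By parent–child attribution (R2), Kenji Baptiste is treated as owning Dana Baptiste's 14% interest in Highfield Textiles S.p.A.
Chain via Harbor Media Ltd → Brightpath Holdings Ltd (R1): 74% × 93% × 55% = 37.851% of Highfield Textiles S.p.A.
Chain via Stonebridge Partners LP → Northgate Manufacturing Inc. (R1): 83% × 83% × 28% = 19.2892% of Highfield Textiles S.p.A.
Direct interest in Highfield Textiles S.p.A: 14%.
Aggregating (R3): 37.851% + 19.2892% + 14% = 71.1402%.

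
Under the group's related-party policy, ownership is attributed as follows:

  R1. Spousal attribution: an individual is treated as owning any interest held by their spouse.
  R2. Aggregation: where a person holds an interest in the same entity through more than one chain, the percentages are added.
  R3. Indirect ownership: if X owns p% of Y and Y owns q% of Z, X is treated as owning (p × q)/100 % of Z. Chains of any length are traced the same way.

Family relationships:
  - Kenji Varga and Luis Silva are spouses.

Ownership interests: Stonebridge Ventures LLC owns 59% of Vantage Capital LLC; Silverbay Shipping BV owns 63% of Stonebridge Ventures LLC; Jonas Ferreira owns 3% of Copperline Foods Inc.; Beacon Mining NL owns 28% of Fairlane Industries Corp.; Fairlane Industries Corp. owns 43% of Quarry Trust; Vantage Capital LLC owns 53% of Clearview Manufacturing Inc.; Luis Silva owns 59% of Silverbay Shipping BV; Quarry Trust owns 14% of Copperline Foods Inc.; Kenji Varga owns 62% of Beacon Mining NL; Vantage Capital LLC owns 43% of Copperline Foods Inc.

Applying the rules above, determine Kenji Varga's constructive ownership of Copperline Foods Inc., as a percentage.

By spousal attribution (R1), Kenji Varga is treated as owning Luis Silva's 59% interest in Silverbay Shipping BV.
Chain via Beacon Mining NL → Fairlane Industries Corp. → Quarry Trust (R3): 62% × 28% × 43% × 14% = 1.045072% of Copperline Foods Inc.
Chain via Silverbay Shipping BV → Stonebridge Ventures LLC → Vantage Capital LLC (R3): 59% × 63% × 59% × 43% = 9.430029% of Copperline Foods Inc.
Aggregating (R2): 1.045072% + 9.430029% = 10.475101%.

10.475101%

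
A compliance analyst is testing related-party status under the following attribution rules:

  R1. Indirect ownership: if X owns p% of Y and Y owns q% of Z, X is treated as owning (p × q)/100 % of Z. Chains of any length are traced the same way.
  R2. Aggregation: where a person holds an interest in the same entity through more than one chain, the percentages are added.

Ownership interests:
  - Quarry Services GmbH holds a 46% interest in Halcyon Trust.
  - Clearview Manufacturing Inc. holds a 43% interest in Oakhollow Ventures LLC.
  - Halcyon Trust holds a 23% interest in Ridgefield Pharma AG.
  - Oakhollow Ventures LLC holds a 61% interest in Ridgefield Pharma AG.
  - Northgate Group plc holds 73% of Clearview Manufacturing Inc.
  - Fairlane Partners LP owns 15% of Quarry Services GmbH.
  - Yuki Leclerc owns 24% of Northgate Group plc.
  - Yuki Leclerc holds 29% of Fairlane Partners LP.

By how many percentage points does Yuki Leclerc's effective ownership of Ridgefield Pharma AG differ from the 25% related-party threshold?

Chain via Fairlane Partners LP → Quarry Services GmbH → Halcyon Trust (R1): 29% × 15% × 46% × 23% = 0.46023% of Ridgefield Pharma AG.
Chain via Northgate Group plc → Clearview Manufacturing Inc. → Oakhollow Ventures LLC (R1): 24% × 73% × 43% × 61% = 4.595496% of Ridgefield Pharma AG.
Aggregating (R2): 0.46023% + 4.595496% = 5.055726%.
5.055726% falls short of the 25% threshold by 19.944274 percentage points.

19.944274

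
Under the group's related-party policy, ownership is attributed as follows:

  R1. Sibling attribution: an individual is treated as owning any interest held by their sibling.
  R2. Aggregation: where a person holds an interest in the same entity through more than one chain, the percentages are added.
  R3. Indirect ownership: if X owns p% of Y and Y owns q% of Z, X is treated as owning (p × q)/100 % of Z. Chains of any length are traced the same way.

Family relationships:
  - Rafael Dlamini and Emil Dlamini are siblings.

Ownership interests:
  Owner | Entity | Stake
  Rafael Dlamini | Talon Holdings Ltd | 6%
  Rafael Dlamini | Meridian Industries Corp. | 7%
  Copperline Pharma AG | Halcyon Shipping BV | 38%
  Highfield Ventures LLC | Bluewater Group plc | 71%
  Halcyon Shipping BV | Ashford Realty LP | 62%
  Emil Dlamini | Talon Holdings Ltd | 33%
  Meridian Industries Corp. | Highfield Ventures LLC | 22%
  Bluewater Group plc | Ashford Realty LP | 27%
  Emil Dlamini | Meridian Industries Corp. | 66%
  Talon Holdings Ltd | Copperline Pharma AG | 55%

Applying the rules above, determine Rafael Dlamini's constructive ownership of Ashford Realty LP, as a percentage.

8.132322%

By sibling attribution (R1), Rafael Dlamini is treated as also owning Emil Dlamini's interest in Meridian Industries Corp, giving 7% + 66% = 73%.
By sibling attribution (R1), Rafael Dlamini is treated as also owning Emil Dlamini's interest in Talon Holdings Ltd, giving 6% + 33% = 39%.
Chain via Meridian Industries Corp. → Highfield Ventures LLC → Bluewater Group plc (R3): 73% × 22% × 71% × 27% = 3.078702% of Ashford Realty LP.
Chain via Talon Holdings Ltd → Copperline Pharma AG → Halcyon Shipping BV (R3): 39% × 55% × 38% × 62% = 5.05362% of Ashford Realty LP.
Aggregating (R2): 3.078702% + 5.05362% = 8.132322%.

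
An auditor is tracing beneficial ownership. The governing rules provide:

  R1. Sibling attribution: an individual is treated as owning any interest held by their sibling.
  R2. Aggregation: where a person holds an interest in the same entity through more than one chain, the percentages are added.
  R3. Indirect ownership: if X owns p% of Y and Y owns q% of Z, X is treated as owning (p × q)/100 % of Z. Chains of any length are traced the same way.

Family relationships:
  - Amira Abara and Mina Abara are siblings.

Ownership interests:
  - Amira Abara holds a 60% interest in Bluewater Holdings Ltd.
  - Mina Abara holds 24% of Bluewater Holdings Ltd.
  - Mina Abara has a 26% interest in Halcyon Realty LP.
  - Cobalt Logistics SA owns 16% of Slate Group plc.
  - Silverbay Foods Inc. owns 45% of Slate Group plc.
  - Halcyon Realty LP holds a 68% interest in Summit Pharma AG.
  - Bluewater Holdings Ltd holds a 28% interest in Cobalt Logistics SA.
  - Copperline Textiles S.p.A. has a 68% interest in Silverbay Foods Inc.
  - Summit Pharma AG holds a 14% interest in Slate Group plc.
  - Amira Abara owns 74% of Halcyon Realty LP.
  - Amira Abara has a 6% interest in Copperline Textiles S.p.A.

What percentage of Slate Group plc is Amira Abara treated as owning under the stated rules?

15.1192%

By sibling attribution (R1), Amira Abara is treated as also owning Mina Abara's interest in Bluewater Holdings Ltd, giving 60% + 24% = 84%.
By sibling attribution (R1), Amira Abara is treated as also owning Mina Abara's interest in Halcyon Realty LP, giving 74% + 26% = 100%.
Chain via Bluewater Holdings Ltd → Cobalt Logistics SA (R3): 84% × 28% × 16% = 3.7632% of Slate Group plc.
Chain via Halcyon Realty LP → Summit Pharma AG (R3): 100% × 68% × 14% = 9.52% of Slate Group plc.
Chain via Copperline Textiles S.p.A. → Silverbay Foods Inc. (R3): 6% × 68% × 45% = 1.836% of Slate Group plc.
Aggregating (R2): 3.7632% + 9.52% + 1.836% = 15.1192%.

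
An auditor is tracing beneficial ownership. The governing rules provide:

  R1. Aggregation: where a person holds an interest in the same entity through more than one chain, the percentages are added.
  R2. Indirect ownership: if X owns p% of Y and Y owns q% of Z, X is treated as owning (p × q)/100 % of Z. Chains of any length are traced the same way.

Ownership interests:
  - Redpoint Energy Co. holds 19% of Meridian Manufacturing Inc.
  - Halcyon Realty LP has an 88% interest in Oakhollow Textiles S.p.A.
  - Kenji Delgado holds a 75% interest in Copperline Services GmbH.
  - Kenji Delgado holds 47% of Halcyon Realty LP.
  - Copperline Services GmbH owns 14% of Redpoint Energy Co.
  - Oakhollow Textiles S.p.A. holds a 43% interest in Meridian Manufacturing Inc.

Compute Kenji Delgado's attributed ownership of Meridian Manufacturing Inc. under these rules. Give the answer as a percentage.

Chain via Halcyon Realty LP → Oakhollow Textiles S.p.A. (R2): 47% × 88% × 43% = 17.7848% of Meridian Manufacturing Inc.
Chain via Copperline Services GmbH → Redpoint Energy Co. (R2): 75% × 14% × 19% = 1.995% of Meridian Manufacturing Inc.
Aggregating (R1): 17.7848% + 1.995% = 19.7798%.

19.7798%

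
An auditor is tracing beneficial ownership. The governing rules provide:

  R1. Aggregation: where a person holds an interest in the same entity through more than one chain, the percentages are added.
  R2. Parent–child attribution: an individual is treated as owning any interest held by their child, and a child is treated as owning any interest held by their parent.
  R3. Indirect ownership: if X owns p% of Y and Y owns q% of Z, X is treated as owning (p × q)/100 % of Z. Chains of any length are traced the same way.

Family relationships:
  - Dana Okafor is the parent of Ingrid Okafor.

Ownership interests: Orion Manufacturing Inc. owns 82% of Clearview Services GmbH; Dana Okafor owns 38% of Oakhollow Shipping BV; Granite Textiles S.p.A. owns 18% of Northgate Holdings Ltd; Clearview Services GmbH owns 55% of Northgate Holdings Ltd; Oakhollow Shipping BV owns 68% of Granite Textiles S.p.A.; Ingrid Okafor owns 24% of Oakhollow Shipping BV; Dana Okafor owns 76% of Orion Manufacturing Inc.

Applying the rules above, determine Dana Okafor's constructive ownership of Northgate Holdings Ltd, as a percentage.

By parent–child attribution (R2), Dana Okafor is treated as also owning Ingrid Okafor's interest in Oakhollow Shipping BV, giving 38% + 24% = 62%.
Chain via Oakhollow Shipping BV → Granite Textiles S.p.A. (R3): 62% × 68% × 18% = 7.5888% of Northgate Holdings Ltd.
Chain via Orion Manufacturing Inc. → Clearview Services GmbH (R3): 76% × 82% × 55% = 34.276% of Northgate Holdings Ltd.
Aggregating (R1): 7.5888% + 34.276% = 41.8648%.

41.8648%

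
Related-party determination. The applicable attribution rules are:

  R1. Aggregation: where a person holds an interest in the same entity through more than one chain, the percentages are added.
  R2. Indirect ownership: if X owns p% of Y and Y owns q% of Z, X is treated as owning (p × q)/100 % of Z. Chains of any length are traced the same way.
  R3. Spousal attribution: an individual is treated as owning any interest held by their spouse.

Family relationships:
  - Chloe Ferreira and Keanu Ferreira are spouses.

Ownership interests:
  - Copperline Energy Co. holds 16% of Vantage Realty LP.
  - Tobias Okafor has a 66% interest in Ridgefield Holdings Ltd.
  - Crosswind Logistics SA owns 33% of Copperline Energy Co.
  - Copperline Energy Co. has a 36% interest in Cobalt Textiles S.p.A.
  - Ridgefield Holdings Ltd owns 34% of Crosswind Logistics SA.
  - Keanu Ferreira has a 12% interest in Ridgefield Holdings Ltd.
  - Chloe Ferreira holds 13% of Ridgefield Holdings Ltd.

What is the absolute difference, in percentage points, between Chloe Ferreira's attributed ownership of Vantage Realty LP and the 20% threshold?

19.5512

By spousal attribution (R3), Chloe Ferreira is treated as also owning Keanu Ferreira's interest in Ridgefield Holdings Ltd, giving 13% + 12% = 25%.
Chain via Ridgefield Holdings Ltd → Crosswind Logistics SA → Copperline Energy Co. (R2): 25% × 34% × 33% × 16% = 0.4488% of Vantage Realty LP.
0.4488% falls short of the 20% threshold by 19.5512 percentage points.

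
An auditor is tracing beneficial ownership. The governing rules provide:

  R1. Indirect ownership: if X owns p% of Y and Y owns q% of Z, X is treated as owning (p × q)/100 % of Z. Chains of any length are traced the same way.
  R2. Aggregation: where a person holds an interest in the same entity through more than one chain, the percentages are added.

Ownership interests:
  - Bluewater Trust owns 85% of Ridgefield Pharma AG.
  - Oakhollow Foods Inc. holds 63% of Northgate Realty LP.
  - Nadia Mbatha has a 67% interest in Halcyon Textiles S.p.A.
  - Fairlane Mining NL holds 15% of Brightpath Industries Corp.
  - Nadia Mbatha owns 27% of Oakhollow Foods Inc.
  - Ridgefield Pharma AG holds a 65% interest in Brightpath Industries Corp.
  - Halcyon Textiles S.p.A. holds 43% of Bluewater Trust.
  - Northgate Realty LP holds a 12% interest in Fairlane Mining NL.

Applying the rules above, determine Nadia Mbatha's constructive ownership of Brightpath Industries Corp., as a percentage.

Chain via Oakhollow Foods Inc. → Northgate Realty LP → Fairlane Mining NL (R1): 27% × 63% × 12% × 15% = 0.30618% of Brightpath Industries Corp.
Chain via Halcyon Textiles S.p.A. → Bluewater Trust → Ridgefield Pharma AG (R1): 67% × 43% × 85% × 65% = 15.917525% of Brightpath Industries Corp.
Aggregating (R2): 0.30618% + 15.917525% = 16.223705%.

16.223705%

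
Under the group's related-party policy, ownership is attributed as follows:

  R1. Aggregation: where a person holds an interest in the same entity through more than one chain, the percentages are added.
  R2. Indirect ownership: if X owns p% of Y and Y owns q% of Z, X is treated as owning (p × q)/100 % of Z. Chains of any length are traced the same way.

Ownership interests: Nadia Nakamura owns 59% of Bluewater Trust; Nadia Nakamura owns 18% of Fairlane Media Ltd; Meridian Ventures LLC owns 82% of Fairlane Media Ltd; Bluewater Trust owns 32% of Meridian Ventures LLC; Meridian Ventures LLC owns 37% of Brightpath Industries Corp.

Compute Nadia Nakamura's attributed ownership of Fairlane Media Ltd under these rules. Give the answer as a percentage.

Chain via Bluewater Trust → Meridian Ventures LLC (R2): 59% × 32% × 82% = 15.4816% of Fairlane Media Ltd.
Direct interest in Fairlane Media Ltd: 18%.
Aggregating (R1): 15.4816% + 18% = 33.4816%.

33.4816%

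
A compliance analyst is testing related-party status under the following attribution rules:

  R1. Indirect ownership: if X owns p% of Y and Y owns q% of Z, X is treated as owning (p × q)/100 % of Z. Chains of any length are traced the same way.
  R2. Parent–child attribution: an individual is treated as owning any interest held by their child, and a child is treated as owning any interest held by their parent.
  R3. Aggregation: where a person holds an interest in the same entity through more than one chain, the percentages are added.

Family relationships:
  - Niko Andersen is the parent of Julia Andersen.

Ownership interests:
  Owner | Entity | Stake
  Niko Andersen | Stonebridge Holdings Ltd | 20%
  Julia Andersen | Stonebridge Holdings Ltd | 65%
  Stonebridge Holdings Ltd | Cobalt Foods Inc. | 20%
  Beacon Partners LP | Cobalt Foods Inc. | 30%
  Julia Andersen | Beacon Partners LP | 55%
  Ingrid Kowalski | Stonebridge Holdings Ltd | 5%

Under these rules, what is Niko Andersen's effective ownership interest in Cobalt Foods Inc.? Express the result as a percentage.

33.5%

By parent–child attribution (R2), Niko Andersen is treated as also owning Julia Andersen's interest in Stonebridge Holdings Ltd, giving 20% + 65% = 85%.
By parent–child attribution (R2), Niko Andersen is treated as owning Julia Andersen's 55% interest in Beacon Partners LP.
Chain via Stonebridge Holdings Ltd (R1): 85% × 20% = 17% of Cobalt Foods Inc.
Chain via Beacon Partners LP (R1): 55% × 30% = 16.5% of Cobalt Foods Inc.
Aggregating (R3): 17% + 16.5% = 33.5%.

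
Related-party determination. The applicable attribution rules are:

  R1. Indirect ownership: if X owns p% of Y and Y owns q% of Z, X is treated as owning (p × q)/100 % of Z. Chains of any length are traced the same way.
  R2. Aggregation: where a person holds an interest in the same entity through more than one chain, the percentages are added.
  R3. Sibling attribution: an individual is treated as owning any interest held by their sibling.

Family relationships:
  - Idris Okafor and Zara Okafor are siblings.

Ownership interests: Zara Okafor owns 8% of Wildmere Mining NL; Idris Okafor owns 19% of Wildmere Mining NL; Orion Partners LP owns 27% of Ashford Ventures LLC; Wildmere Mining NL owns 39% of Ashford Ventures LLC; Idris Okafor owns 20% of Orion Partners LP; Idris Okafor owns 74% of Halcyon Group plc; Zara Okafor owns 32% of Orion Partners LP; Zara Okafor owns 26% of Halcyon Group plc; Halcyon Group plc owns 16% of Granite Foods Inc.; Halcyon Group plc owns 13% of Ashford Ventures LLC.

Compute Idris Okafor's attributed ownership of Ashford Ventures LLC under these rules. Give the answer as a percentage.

37.57%

By sibling attribution (R3), Idris Okafor is treated as also owning Zara Okafor's interest in Halcyon Group plc, giving 74% + 26% = 100%.
By sibling attribution (R3), Idris Okafor is treated as also owning Zara Okafor's interest in Wildmere Mining NL, giving 19% + 8% = 27%.
By sibling attribution (R3), Idris Okafor is treated as also owning Zara Okafor's interest in Orion Partners LP, giving 20% + 32% = 52%.
Chain via Halcyon Group plc (R1): 100% × 13% = 13% of Ashford Ventures LLC.
Chain via Wildmere Mining NL (R1): 27% × 39% = 10.53% of Ashford Ventures LLC.
Chain via Orion Partners LP (R1): 52% × 27% = 14.04% of Ashford Ventures LLC.
Aggregating (R2): 13% + 10.53% + 14.04% = 37.57%.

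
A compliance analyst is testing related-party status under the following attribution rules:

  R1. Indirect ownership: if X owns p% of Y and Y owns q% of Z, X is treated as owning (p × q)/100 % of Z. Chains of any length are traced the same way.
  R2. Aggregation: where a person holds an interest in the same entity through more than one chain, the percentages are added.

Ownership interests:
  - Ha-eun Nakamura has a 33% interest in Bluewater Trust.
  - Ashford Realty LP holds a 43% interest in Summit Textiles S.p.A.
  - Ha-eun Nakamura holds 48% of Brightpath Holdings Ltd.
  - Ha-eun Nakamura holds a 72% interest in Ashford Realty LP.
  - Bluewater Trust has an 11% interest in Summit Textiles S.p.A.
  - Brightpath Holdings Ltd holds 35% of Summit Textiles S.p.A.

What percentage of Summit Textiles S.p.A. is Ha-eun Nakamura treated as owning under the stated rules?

51.39%

Chain via Bluewater Trust (R1): 33% × 11% = 3.63% of Summit Textiles S.p.A.
Chain via Brightpath Holdings Ltd (R1): 48% × 35% = 16.8% of Summit Textiles S.p.A.
Chain via Ashford Realty LP (R1): 72% × 43% = 30.96% of Summit Textiles S.p.A.
Aggregating (R2): 3.63% + 16.8% + 30.96% = 51.39%.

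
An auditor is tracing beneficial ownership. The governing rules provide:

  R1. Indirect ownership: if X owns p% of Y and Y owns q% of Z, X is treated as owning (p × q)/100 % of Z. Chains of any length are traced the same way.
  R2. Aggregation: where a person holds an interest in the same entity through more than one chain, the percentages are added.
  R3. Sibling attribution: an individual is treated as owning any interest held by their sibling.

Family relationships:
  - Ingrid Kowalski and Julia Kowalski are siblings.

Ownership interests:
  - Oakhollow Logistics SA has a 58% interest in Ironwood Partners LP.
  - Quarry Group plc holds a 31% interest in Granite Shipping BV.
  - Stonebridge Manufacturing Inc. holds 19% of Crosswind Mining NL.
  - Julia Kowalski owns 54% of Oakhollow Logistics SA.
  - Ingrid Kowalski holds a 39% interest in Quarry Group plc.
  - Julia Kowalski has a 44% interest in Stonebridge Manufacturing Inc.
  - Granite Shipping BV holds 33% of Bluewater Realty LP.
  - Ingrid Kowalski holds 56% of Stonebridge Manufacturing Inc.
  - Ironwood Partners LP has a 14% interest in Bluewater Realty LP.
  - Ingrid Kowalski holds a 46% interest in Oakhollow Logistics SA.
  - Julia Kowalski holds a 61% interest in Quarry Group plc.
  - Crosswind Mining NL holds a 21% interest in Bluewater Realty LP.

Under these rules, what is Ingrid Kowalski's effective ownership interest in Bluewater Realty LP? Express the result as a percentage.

By sibling attribution (R3), Ingrid Kowalski is treated as also owning Julia Kowalski's interest in Stonebridge Manufacturing Inc, giving 56% + 44% = 100%.
By sibling attribution (R3), Ingrid Kowalski is treated as also owning Julia Kowalski's interest in Oakhollow Logistics SA, giving 46% + 54% = 100%.
By sibling attribution (R3), Ingrid Kowalski is treated as also owning Julia Kowalski's interest in Quarry Group plc, giving 39% + 61% = 100%.
Chain via Stonebridge Manufacturing Inc. → Crosswind Mining NL (R1): 100% × 19% × 21% = 3.99% of Bluewater Realty LP.
Chain via Oakhollow Logistics SA → Ironwood Partners LP (R1): 100% × 58% × 14% = 8.12% of Bluewater Realty LP.
Chain via Quarry Group plc → Granite Shipping BV (R1): 100% × 31% × 33% = 10.23% of Bluewater Realty LP.
Aggregating (R2): 3.99% + 8.12% + 10.23% = 22.34%.

22.34%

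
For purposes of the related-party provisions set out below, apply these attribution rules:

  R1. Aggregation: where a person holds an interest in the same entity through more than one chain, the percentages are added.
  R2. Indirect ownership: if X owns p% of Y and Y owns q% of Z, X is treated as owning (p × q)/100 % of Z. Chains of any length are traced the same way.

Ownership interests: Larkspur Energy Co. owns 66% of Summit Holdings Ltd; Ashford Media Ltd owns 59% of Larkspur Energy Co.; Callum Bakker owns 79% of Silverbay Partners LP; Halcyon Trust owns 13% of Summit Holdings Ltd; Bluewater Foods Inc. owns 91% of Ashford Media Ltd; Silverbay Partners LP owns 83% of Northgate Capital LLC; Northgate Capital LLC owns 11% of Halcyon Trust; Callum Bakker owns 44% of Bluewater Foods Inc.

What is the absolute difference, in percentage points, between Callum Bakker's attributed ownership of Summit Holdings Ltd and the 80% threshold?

63.470773

Chain via Silverbay Partners LP → Northgate Capital LLC → Halcyon Trust (R2): 79% × 83% × 11% × 13% = 0.937651% of Summit Holdings Ltd.
Chain via Bluewater Foods Inc. → Ashford Media Ltd → Larkspur Energy Co. (R2): 44% × 91% × 59% × 66% = 15.591576% of Summit Holdings Ltd.
Aggregating (R1): 0.937651% + 15.591576% = 16.529227%.
16.529227% falls short of the 80% threshold by 63.470773 percentage points.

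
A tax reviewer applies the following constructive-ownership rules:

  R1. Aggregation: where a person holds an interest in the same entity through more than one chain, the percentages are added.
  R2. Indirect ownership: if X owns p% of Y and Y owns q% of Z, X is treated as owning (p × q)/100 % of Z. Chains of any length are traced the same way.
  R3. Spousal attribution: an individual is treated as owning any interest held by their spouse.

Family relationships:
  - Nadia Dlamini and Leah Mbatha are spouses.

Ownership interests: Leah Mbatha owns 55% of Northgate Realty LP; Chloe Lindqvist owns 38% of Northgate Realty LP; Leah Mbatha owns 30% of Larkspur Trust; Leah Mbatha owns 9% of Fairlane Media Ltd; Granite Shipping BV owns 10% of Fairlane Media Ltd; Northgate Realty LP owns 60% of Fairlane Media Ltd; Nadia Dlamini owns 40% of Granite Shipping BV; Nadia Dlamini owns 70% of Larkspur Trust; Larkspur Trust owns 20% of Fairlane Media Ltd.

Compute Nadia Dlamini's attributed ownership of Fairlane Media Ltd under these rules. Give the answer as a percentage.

66%

By spousal attribution (R3), Nadia Dlamini is treated as also owning Leah Mbatha's interest in Larkspur Trust, giving 70% + 30% = 100%.
By spousal attribution (R3), Nadia Dlamini is treated as owning Leah Mbatha's 55% interest in Northgate Realty LP.
By spousal attribution (R3), Nadia Dlamini is treated as owning Leah Mbatha's 9% interest in Fairlane Media Ltd.
Chain via Granite Shipping BV (R2): 40% × 10% = 4% of Fairlane Media Ltd.
Chain via Larkspur Trust (R2): 100% × 20% = 20% of Fairlane Media Ltd.
Chain via Northgate Realty LP (R2): 55% × 60% = 33% of Fairlane Media Ltd.
Direct interest in Fairlane Media Ltd: 9%.
Aggregating (R1): 4% + 20% + 33% + 9% = 66%.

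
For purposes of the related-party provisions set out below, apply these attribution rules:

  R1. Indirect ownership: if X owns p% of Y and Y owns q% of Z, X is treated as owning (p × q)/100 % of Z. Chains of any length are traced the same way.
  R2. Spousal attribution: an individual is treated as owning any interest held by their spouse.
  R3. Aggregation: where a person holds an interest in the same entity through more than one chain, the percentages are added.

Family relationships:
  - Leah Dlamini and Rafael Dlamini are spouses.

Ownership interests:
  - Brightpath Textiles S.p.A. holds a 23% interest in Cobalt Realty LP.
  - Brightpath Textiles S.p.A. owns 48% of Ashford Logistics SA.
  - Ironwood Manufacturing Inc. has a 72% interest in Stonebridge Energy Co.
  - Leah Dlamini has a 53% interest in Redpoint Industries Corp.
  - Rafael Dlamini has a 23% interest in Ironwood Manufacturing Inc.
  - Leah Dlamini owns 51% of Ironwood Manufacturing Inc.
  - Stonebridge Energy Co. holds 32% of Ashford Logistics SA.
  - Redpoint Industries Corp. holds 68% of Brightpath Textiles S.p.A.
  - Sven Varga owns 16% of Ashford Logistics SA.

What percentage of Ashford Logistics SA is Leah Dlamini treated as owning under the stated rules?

By spousal attribution (R2), Leah Dlamini is treated as also owning Rafael Dlamini's interest in Ironwood Manufacturing Inc, giving 51% + 23% = 74%.
Chain via Redpoint Industries Corp. → Brightpath Textiles S.p.A. (R1): 53% × 68% × 48% = 17.2992% of Ashford Logistics SA.
Chain via Ironwood Manufacturing Inc. → Stonebridge Energy Co. (R1): 74% × 72% × 32% = 17.0496% of Ashford Logistics SA.
Aggregating (R3): 17.2992% + 17.0496% = 34.3488%.

34.3488%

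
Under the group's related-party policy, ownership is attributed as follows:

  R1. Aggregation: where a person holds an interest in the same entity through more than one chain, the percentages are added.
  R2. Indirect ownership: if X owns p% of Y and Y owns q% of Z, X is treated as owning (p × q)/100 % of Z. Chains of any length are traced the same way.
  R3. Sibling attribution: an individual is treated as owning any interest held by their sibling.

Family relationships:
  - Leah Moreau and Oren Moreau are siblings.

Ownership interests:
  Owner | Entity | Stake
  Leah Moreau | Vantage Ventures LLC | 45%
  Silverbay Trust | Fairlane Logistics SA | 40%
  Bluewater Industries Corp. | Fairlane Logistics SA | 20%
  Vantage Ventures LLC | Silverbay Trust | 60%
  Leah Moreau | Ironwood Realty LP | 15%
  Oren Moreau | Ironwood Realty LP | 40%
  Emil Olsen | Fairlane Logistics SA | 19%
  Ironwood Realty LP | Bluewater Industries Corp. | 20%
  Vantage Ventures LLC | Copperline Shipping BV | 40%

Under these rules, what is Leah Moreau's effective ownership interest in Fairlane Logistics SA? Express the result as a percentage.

By sibling attribution (R3), Leah Moreau is treated as also owning Oren Moreau's interest in Ironwood Realty LP, giving 15% + 40% = 55%.
Chain via Vantage Ventures LLC → Silverbay Trust (R2): 45% × 60% × 40% = 10.8% of Fairlane Logistics SA.
Chain via Ironwood Realty LP → Bluewater Industries Corp. (R2): 55% × 20% × 20% = 2.2% of Fairlane Logistics SA.
Aggregating (R1): 10.8% + 2.2% = 13%.

13%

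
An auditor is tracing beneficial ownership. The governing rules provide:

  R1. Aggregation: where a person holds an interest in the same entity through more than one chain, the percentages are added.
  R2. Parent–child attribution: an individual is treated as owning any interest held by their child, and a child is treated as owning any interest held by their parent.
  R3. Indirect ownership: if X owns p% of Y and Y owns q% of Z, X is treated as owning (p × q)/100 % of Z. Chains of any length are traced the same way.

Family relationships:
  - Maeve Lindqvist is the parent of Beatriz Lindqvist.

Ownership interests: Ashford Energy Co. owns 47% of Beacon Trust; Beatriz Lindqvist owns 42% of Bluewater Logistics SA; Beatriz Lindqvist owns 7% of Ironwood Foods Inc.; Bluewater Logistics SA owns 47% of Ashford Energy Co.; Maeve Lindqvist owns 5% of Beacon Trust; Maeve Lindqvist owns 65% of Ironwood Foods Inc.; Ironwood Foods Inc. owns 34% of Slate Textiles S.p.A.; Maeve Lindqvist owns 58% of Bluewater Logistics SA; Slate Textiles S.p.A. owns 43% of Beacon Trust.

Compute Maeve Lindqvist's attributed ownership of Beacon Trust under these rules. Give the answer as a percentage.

By parent–child attribution (R2), Maeve Lindqvist is treated as also owning Beatriz Lindqvist's interest in Bluewater Logistics SA, giving 58% + 42% = 100%.
By parent–child attribution (R2), Maeve Lindqvist is treated as also owning Beatriz Lindqvist's interest in Ironwood Foods Inc, giving 65% + 7% = 72%.
Chain via Bluewater Logistics SA → Ashford Energy Co. (R3): 100% × 47% × 47% = 22.09% of Beacon Trust.
Chain via Ironwood Foods Inc. → Slate Textiles S.p.A. (R3): 72% × 34% × 43% = 10.5264% of Beacon Trust.
Direct interest in Beacon Trust: 5%.
Aggregating (R1): 22.09% + 10.5264% + 5% = 37.6164%.

37.6164%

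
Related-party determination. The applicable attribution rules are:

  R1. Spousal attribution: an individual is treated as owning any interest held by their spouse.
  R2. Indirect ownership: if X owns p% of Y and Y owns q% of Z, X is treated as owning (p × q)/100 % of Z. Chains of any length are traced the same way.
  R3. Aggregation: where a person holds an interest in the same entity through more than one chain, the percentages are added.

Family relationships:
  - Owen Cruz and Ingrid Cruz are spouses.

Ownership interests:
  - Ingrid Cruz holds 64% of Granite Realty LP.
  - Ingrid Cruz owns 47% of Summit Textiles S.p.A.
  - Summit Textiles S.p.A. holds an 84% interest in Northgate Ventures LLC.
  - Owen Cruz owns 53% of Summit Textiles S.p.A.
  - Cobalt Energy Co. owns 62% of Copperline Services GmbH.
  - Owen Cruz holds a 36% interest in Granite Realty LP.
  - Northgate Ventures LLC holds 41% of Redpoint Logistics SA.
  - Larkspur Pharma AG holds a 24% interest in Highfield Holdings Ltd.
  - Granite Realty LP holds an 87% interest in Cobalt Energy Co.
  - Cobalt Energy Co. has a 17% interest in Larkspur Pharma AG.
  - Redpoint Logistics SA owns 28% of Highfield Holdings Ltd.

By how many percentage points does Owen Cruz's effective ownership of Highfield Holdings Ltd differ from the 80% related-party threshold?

By spousal attribution (R1), Owen Cruz is treated as also owning Ingrid Cruz's interest in Summit Textiles S.p.A, giving 53% + 47% = 100%.
By spousal attribution (R1), Owen Cruz is treated as also owning Ingrid Cruz's interest in Granite Realty LP, giving 36% + 64% = 100%.
Chain via Summit Textiles S.p.A. → Northgate Ventures LLC → Redpoint Logistics SA (R2): 100% × 84% × 41% × 28% = 9.6432% of Highfield Holdings Ltd.
Chain via Granite Realty LP → Cobalt Energy Co. → Larkspur Pharma AG (R2): 100% × 87% × 17% × 24% = 3.5496% of Highfield Holdings Ltd.
Aggregating (R3): 9.6432% + 3.5496% = 13.1928%.
13.1928% falls short of the 80% threshold by 66.8072 percentage points.

66.8072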